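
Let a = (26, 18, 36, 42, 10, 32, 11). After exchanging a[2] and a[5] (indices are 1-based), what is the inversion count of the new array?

11 inversions

Positions 2 and 5 hold 18 and 10; after swapping, the array is [26, 10, 36, 42, 18, 32, 11].
Count, for each position, how many later elements it exceeds:
26: 3
10: 0
36: 3
42: 3
18: 1
32: 1
11: 0
Sum: 3 + 0 + 3 + 3 + 1 + 1 + 0 = 11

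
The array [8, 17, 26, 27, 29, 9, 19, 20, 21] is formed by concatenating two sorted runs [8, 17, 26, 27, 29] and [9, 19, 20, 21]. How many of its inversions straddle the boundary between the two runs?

13

Take each right-half value and tally the left-half values above it:
r = 9: 17, 26, 27, 29 → 4
r = 19: 26, 27, 29 → 3
r = 20: 26, 27, 29 → 3
r = 21: 26, 27, 29 → 3
Cross-inversions: 4 + 3 + 3 + 3 = 13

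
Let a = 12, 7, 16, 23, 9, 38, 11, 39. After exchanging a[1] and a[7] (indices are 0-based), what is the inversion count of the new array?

There are 19 inversions.

Positions 1 and 7 hold 7 and 39; after swapping, the array is [12, 39, 16, 23, 9, 38, 11, 7].
Element-by-element contributions:
12 → 9, 11, 7 → 3
39 → 16, 23, 9, 38, 11, 7 → 6
16 → 9, 11, 7 → 3
23 → 9, 11, 7 → 3
9 → 7 → 1
38 → 11, 7 → 2
11 → 7 → 1
7 → none → 0
Sum: 3 + 6 + 3 + 3 + 1 + 2 + 1 + 0 = 19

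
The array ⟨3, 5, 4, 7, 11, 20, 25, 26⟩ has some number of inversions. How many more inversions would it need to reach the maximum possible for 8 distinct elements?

Maximum inversions for 8 distinct elements is C(8, 2) = 8·7/2 = 28.
Current inversions — for each element, count later smaller elements:
3: 0
5: 1
4: 0
7: 0
11: 0
20: 0
25: 0
26: 0
Current total: 0 + 1 + 0 + 0 + 0 + 0 + 0 + 0 = 1
Shortfall: 28 − 1 = 27

27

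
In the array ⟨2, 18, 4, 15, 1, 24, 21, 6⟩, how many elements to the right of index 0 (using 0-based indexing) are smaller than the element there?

1

The element at index 0 is 2.
Elements after it: 18, 4, 15, 1, 24, 21, 6
Those smaller than 2: 1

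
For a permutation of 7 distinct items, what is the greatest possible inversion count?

Inversions: 21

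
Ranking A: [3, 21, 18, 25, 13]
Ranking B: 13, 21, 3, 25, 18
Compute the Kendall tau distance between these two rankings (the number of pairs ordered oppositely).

6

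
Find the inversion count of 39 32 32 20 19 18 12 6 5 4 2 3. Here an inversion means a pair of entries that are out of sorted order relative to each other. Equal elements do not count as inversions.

64 out-of-order pairs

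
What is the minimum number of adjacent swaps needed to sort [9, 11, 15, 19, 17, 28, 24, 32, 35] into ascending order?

The minimum number of adjacent swaps to sort an array equals its inversion count, since every such swap removes exactly one inversion.
Count inversions — for each element, later elements that are smaller:
9: none → 0
11: none → 0
15: none → 0
19: 17 → 1
17: none → 0
28: 24 → 1
24: none → 0
32: none → 0
35: none → 0
Total inversions: 0 + 0 + 0 + 1 + 0 + 1 + 0 + 0 + 0 = 2

2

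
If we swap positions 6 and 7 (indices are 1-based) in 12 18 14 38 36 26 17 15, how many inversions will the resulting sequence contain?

12

Positions 6 and 7 hold 26 and 17; after swapping, the array is [12, 18, 14, 38, 36, 17, 26, 15].
Count, for each position, how many later elements it exceeds:
12: 0
18: 3
14: 0
38: 4
36: 3
17: 1
26: 1
15: 0
Sum: 0 + 3 + 0 + 4 + 3 + 1 + 1 + 0 = 12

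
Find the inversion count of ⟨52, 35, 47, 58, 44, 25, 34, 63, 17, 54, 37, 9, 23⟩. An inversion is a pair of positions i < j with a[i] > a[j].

52 inversions

Element-by-element contributions:
52: 9
35: 5
47: 7
58: 8
44: 6
25: 3
34: 3
63: 5
17: 1
54: 3
37: 2
9: 0
23: 0
Sum: 9 + 5 + 7 + 8 + 6 + 3 + 3 + 5 + 1 + 3 + 2 + 0 + 0 = 52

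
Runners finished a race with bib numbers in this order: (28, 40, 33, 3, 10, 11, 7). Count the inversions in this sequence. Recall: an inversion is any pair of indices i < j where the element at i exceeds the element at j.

15

Element-by-element contributions:
28: 4
40: 5
33: 4
3: 0
10: 1
11: 1
7: 0
Sum: 4 + 5 + 4 + 0 + 1 + 1 + 0 = 15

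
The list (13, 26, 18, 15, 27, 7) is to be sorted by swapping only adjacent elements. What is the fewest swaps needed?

8

The minimum number of adjacent swaps to sort an array equals its inversion count, since every such swap removes exactly one inversion.
Count inversions — for each element, later elements that are smaller:
13: 7 → 1
26: 18, 15, 7 → 3
18: 15, 7 → 2
15: 7 → 1
27: 7 → 1
7: none → 0
Total inversions: 1 + 3 + 2 + 1 + 1 + 0 = 8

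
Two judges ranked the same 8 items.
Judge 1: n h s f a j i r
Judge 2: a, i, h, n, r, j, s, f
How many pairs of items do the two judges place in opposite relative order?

Assign each item its position (1..8) in the first ordering, then rewrite the second ordering as that position sequence:
positions: n→1, h→2, s→3, f→4, a→5, j→6, i→7, r→8
second ordering as positions: [5, 7, 2, 1, 8, 6, 3, 4]
Discordant pairs = inversions in this position sequence.
5: 2, 1, 3, 4 → 4
7: 2, 1, 6, 3, 4 → 5
2: 1 → 1
1: 0
8: 6, 3, 4 → 3
6: 3, 4 → 2
3: 0
4: 0
Total: 4 + 5 + 1 + 0 + 3 + 2 + 0 + 0 = 15

15 discordant pairs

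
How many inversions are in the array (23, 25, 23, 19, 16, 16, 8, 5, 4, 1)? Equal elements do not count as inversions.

42

Sweep left to right; for each value list the smaller values that follow it:
23 → 19, 16, 16, 8, 5, 4, 1 → 7
25 → 23, 19, 16, 16, 8, 5, 4, 1 → 8
23 → 19, 16, 16, 8, 5, 4, 1 → 7
19 → 16, 16, 8, 5, 4, 1 → 6
16 → 8, 5, 4, 1 → 4
16 → 8, 5, 4, 1 → 4
8 → 5, 4, 1 → 3
5 → 4, 1 → 2
4 → 1 → 1
1 → none → 0
Sum: 7 + 8 + 7 + 6 + 4 + 4 + 3 + 2 + 1 + 0 = 42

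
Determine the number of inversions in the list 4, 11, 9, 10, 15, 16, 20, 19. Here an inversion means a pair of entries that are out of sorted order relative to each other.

3

Count, for each position, how many later elements it exceeds:
4 → none → 0
11 → 9, 10 → 2
9 → none → 0
10 → none → 0
15 → none → 0
16 → none → 0
20 → 19 → 1
19 → none → 0
Sum: 0 + 2 + 0 + 0 + 0 + 0 + 1 + 0 = 3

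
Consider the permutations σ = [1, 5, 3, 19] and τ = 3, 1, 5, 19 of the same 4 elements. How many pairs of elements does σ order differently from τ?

There are 2 discordant pairs.

Assign each item its position (1..4) in the first ordering, then rewrite the second ordering as that position sequence:
positions: 1→1, 5→2, 3→3, 19→4
second ordering as positions: [3, 1, 2, 4]
Discordant pairs = inversions in this position sequence.
3: 1, 2 → 2
1: 0
2: 0
4: 0
Total: 2 + 0 + 0 + 0 = 2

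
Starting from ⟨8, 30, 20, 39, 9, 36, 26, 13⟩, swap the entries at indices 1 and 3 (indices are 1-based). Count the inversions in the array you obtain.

Positions 1 and 3 hold 8 and 20; after swapping, the array is [20, 30, 8, 39, 9, 36, 26, 13].
Sweep left to right; for each value list the smaller values that follow it:
20 → 8, 9, 13 → 3
30 → 8, 9, 26, 13 → 4
8 → none → 0
39 → 9, 36, 26, 13 → 4
9 → none → 0
36 → 26, 13 → 2
26 → 13 → 1
13 → none → 0
Sum: 3 + 4 + 0 + 4 + 0 + 2 + 1 + 0 = 14

14 inversions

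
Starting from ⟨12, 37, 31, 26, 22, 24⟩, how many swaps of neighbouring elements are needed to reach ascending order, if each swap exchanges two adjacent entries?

Each adjacent swap fixes exactly one inversion, so the minimum swap count equals the number of inversions.
Count inversions — for each element, later elements that are smaller:
12: none → 0
37: 31, 26, 22, 24 → 4
31: 26, 22, 24 → 3
26: 22, 24 → 2
22: none → 0
24: none → 0
Total inversions: 0 + 4 + 3 + 2 + 0 + 0 = 9

9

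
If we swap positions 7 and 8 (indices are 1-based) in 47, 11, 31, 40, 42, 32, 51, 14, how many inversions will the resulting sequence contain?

Positions 7 and 8 hold 51 and 14; after swapping, the array is [47, 11, 31, 40, 42, 32, 14, 51].
Element-by-element contributions:
47: 6
11: 0
31: 1
40: 2
42: 2
32: 1
14: 0
51: 0
Sum: 6 + 0 + 1 + 2 + 2 + 1 + 0 + 0 = 12

There are 12 inversions.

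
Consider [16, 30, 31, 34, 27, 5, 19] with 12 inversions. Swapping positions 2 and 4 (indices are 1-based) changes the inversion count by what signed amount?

+3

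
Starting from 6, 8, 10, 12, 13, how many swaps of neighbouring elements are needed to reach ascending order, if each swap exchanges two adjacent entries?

Each adjacent swap fixes exactly one inversion, so the minimum swap count equals the number of inversions.
Count inversions — for each element, later elements that are smaller:
6: none → 0
8: none → 0
10: none → 0
12: none → 0
13: none → 0
Total inversions: 0 + 0 + 0 + 0 + 0 = 0

Swaps: 0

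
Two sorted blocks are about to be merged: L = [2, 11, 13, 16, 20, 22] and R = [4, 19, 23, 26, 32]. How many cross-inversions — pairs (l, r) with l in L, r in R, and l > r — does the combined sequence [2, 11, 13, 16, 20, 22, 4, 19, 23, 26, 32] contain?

For each element r of the right run, count left-run elements greater than r:
r = 4: 11, 13, 16, 20, 22 → 5
r = 19: 20, 22 → 2
r = 23: none → 0
r = 26: none → 0
r = 32: none → 0
Cross-inversions: 5 + 2 + 0 + 0 + 0 = 7

7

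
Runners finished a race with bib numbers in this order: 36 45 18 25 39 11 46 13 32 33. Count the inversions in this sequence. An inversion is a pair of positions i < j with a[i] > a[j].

Element-by-element contributions:
36 → 18, 25, 11, 13, 32, 33 → 6
45 → 18, 25, 39, 11, 13, 32, 33 → 7
18 → 11, 13 → 2
25 → 11, 13 → 2
39 → 11, 13, 32, 33 → 4
11 → none → 0
46 → 13, 32, 33 → 3
13 → none → 0
32 → none → 0
33 → none → 0
Sum: 6 + 7 + 2 + 2 + 4 + 0 + 3 + 0 + 0 + 0 = 24

24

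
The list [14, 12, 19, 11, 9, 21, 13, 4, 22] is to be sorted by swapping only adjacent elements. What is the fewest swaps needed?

Minimum adjacent swaps = number of inversions (each swap of adjacent out-of-order elements removes one inversion and no swap can remove more).
Count inversions — for each element, later elements that are smaller:
14: 12, 11, 9, 13, 4 → 5
12: 11, 9, 4 → 3
19: 11, 9, 13, 4 → 4
11: 9, 4 → 2
9: 4 → 1
21: 13, 4 → 2
13: 4 → 1
4: none → 0
22: none → 0
Total inversions: 5 + 3 + 4 + 2 + 1 + 2 + 1 + 0 + 0 = 18

18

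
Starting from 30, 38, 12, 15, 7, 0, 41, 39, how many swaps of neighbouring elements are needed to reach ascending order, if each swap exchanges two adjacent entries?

Each adjacent swap fixes exactly one inversion, so the minimum swap count equals the number of inversions.
Count inversions — for each element, later elements that are smaller:
30: 12, 15, 7, 0 → 4
38: 12, 15, 7, 0 → 4
12: 7, 0 → 2
15: 7, 0 → 2
7: 0 → 1
0: none → 0
41: 39 → 1
39: none → 0
Total inversions: 4 + 4 + 2 + 2 + 1 + 0 + 1 + 0 = 14

Swaps: 14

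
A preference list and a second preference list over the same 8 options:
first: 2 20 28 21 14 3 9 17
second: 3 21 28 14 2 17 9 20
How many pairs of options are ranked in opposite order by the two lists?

15 pairs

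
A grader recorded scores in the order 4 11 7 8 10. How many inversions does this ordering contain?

3 out-of-order pairs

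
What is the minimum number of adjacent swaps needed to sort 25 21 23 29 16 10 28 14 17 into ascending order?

23

The minimum number of adjacent swaps to sort an array equals its inversion count, since every such swap removes exactly one inversion.
Count inversions — for each element, later elements that are smaller:
25: 21, 23, 16, 10, 14, 17 → 6
21: 16, 10, 14, 17 → 4
23: 16, 10, 14, 17 → 4
29: 16, 10, 28, 14, 17 → 5
16: 10, 14 → 2
10: none → 0
28: 14, 17 → 2
14: none → 0
17: none → 0
Total inversions: 6 + 4 + 4 + 5 + 2 + 0 + 2 + 0 + 0 = 23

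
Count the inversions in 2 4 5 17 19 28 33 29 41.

Inversions: 1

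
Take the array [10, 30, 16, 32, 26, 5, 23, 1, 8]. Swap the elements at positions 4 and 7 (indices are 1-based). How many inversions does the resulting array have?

21 inversions

Positions 4 and 7 hold 32 and 23; after swapping, the array is [10, 30, 16, 23, 26, 5, 32, 1, 8].
Count, for each position, how many later elements it exceeds:
10: 3
30: 6
16: 3
23: 3
26: 3
5: 1
32: 2
1: 0
8: 0
Sum: 3 + 6 + 3 + 3 + 3 + 1 + 2 + 0 + 0 = 21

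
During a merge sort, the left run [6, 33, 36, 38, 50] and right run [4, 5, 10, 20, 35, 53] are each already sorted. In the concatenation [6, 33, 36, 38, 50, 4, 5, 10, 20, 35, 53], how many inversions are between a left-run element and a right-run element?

21

For each element r of the right run, count left-run elements greater than r:
r = 4: 6, 33, 36, 38, 50 → 5
r = 5: 6, 33, 36, 38, 50 → 5
r = 10: 33, 36, 38, 50 → 4
r = 20: 33, 36, 38, 50 → 4
r = 35: 36, 38, 50 → 3
r = 53: none → 0
Cross-inversions: 5 + 5 + 4 + 4 + 3 + 0 = 21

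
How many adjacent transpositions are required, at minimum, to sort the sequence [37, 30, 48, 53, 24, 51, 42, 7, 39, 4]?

29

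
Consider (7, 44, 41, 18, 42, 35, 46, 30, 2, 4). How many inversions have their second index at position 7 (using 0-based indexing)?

The element at index 7 is 30.
Elements before it: 7, 44, 41, 18, 42, 35, 46
Those larger than 30: 44, 41, 42, 35, 46

5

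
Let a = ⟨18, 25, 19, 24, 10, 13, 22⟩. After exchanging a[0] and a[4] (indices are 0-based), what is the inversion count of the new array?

Positions 0 and 4 hold 18 and 10; after swapping, the array is [10, 25, 19, 24, 18, 13, 22].
Sweep left to right; for each value list the smaller values that follow it:
10: 0
25: 5
19: 2
24: 3
18: 1
13: 0
22: 0
Sum: 0 + 5 + 2 + 3 + 1 + 0 + 0 = 11

11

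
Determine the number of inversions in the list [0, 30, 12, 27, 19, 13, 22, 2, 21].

18 out-of-order pairs

Count, for each position, how many later elements it exceeds:
0: 0
30: 7
12: 1
27: 5
19: 2
13: 1
22: 2
2: 0
21: 0
Sum: 0 + 7 + 1 + 5 + 2 + 1 + 2 + 0 + 0 = 18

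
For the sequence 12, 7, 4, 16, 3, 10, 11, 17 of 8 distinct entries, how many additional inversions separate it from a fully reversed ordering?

17 inversions short

Maximum inversions for 8 distinct elements is C(8, 2) = 8·7/2 = 28.
Current inversions — for each element, count later smaller elements:
12: 5
7: 2
4: 1
16: 3
3: 0
10: 0
11: 0
17: 0
Current total: 5 + 2 + 1 + 3 + 0 + 0 + 0 + 0 = 11
Shortfall: 28 − 11 = 17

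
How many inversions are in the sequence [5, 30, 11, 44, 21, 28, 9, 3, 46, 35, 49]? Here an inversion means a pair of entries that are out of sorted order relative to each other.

Count, for each position, how many later elements it exceeds:
5: 1
30: 5
11: 2
44: 5
21: 2
28: 2
9: 1
3: 0
46: 1
35: 0
49: 0
Sum: 1 + 5 + 2 + 5 + 2 + 2 + 1 + 0 + 1 + 0 + 0 = 19

19 out-of-order pairs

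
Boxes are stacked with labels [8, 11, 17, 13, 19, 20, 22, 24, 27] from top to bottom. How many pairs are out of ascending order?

For each element, count later entries that are smaller:
8 → none → 0
11 → none → 0
17 → 13 → 1
13 → none → 0
19 → none → 0
20 → none → 0
22 → none → 0
24 → none → 0
27 → none → 0
Sum: 0 + 0 + 1 + 0 + 0 + 0 + 0 + 0 + 0 = 1

1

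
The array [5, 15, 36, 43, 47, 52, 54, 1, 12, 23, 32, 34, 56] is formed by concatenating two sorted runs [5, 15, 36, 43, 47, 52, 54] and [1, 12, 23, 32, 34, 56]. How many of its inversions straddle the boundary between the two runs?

Take each right-half value and tally the left-half values above it:
r = 1: 5, 15, 36, 43, 47, 52, 54 → 7
r = 12: 15, 36, 43, 47, 52, 54 → 6
r = 23: 36, 43, 47, 52, 54 → 5
r = 32: 36, 43, 47, 52, 54 → 5
r = 34: 36, 43, 47, 52, 54 → 5
r = 56: none → 0
Cross-inversions: 7 + 6 + 5 + 5 + 5 + 0 = 28

28 cross-inversions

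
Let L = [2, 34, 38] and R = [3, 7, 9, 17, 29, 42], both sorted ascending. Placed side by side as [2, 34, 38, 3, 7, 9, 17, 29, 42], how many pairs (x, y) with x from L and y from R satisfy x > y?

For each element r of the right run, count left-run elements greater than r:
r = 3: 34, 38 → 2
r = 7: 34, 38 → 2
r = 9: 34, 38 → 2
r = 17: 34, 38 → 2
r = 29: 34, 38 → 2
r = 42: none → 0
Cross-inversions: 2 + 2 + 2 + 2 + 2 + 0 = 10

10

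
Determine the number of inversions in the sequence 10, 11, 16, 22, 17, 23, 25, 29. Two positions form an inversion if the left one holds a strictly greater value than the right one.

Element-by-element contributions:
10: 0
11: 0
16: 0
22: 1
17: 0
23: 0
25: 0
29: 0
Sum: 0 + 0 + 0 + 1 + 0 + 0 + 0 + 0 = 1

1 out-of-order pair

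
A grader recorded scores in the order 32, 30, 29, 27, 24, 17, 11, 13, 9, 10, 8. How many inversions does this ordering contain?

There are 53 inversions.

Element-by-element contributions:
32: 10
30: 9
29: 8
27: 7
24: 6
17: 5
11: 3
13: 3
9: 1
10: 1
8: 0
Sum: 10 + 9 + 8 + 7 + 6 + 5 + 3 + 3 + 1 + 1 + 0 = 53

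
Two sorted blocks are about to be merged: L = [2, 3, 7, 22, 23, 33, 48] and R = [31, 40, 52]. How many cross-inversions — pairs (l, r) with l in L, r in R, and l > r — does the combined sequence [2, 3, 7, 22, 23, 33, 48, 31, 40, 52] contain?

Count, for every r in R, how many entries of L exceed r:
r = 31: 33, 48 → 2
r = 40: 48 → 1
r = 52: none → 0
Cross-inversions: 2 + 1 + 0 = 3

3 cross-inversions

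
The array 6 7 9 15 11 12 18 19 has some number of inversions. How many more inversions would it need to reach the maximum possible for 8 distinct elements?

26

Maximum inversions for 8 distinct elements is C(8, 2) = 8·7/2 = 28.
Current inversions — for each element, count later smaller elements:
6: 0
7: 0
9: 0
15: 2
11: 0
12: 0
18: 0
19: 0
Current total: 0 + 0 + 0 + 2 + 0 + 0 + 0 + 0 = 2
Shortfall: 28 − 2 = 26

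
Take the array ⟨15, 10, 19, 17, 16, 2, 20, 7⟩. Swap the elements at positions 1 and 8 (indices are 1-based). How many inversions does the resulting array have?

Positions 1 and 8 hold 15 and 7; after swapping, the array is [7, 10, 19, 17, 16, 2, 20, 15].
Sweep left to right; for each value list the smaller values that follow it:
7: 1
10: 1
19: 4
17: 3
16: 2
2: 0
20: 1
15: 0
Sum: 1 + 1 + 4 + 3 + 2 + 0 + 1 + 0 = 12

12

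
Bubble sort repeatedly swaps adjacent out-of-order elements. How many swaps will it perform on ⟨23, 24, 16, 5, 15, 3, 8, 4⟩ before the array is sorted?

23

Each adjacent swap fixes exactly one inversion, so the minimum swap count equals the number of inversions.
Count inversions — for each element, later elements that are smaller:
23: 16, 5, 15, 3, 8, 4 → 6
24: 16, 5, 15, 3, 8, 4 → 6
16: 5, 15, 3, 8, 4 → 5
5: 3, 4 → 2
15: 3, 8, 4 → 3
3: none → 0
8: 4 → 1
4: none → 0
Total inversions: 6 + 6 + 5 + 2 + 3 + 0 + 1 + 0 = 23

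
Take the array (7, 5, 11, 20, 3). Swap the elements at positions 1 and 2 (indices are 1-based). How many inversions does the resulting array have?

4

Positions 1 and 2 hold 7 and 5; after swapping, the array is [5, 7, 11, 20, 3].
Count, for each position, how many later elements it exceeds:
5 → 3 → 1
7 → 3 → 1
11 → 3 → 1
20 → 3 → 1
3 → none → 0
Sum: 1 + 1 + 1 + 1 + 0 = 4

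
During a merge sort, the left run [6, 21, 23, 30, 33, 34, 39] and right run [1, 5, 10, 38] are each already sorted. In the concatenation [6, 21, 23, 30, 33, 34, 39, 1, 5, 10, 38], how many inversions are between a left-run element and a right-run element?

For each element r of the right run, count left-run elements greater than r:
r = 1: 6, 21, 23, 30, 33, 34, 39 → 7
r = 5: 6, 21, 23, 30, 33, 34, 39 → 7
r = 10: 21, 23, 30, 33, 34, 39 → 6
r = 38: 39 → 1
Cross-inversions: 7 + 7 + 6 + 1 = 21

21 cross-inversions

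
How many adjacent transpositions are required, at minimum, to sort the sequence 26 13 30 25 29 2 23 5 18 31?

There are 24 swaps.

Minimum adjacent swaps = number of inversions (each swap of adjacent out-of-order elements removes one inversion and no swap can remove more).
Count inversions — for each element, later elements that are smaller:
26: 13, 25, 2, 23, 5, 18 → 6
13: 2, 5 → 2
30: 25, 29, 2, 23, 5, 18 → 6
25: 2, 23, 5, 18 → 4
29: 2, 23, 5, 18 → 4
2: none → 0
23: 5, 18 → 2
5: none → 0
18: none → 0
31: none → 0
Total inversions: 6 + 2 + 6 + 4 + 4 + 0 + 2 + 0 + 0 + 0 = 24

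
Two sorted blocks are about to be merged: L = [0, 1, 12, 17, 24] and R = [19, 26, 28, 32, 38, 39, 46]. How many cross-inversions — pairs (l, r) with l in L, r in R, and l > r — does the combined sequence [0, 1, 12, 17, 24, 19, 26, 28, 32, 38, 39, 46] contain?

1

Count, for every r in R, how many entries of L exceed r:
r = 19: 24 → 1
r = 26: none → 0
r = 28: none → 0
r = 32: none → 0
r = 38: none → 0
r = 39: none → 0
r = 46: none → 0
Cross-inversions: 1 + 0 + 0 + 0 + 0 + 0 + 0 = 1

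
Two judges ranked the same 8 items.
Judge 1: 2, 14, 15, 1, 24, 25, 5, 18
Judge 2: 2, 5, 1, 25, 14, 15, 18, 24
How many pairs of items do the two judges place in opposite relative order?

11

Assign each item its position (1..8) in the first ordering, then rewrite the second ordering as that position sequence:
positions: 2→1, 14→2, 15→3, 1→4, 24→5, 25→6, 5→7, 18→8
second ordering as positions: [1, 7, 4, 6, 2, 3, 8, 5]
Discordant pairs = inversions in this position sequence.
1: 0
7: 4, 6, 2, 3, 5 → 5
4: 2, 3 → 2
6: 2, 3, 5 → 3
2: 0
3: 0
8: 5 → 1
5: 0
Total: 0 + 5 + 2 + 3 + 0 + 0 + 1 + 0 = 11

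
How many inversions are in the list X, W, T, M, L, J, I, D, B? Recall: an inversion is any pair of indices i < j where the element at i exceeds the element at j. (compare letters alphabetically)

36

For each element, count later entries that are smaller:
X: 8
W: 7
T: 6
M: 5
L: 4
J: 3
I: 2
D: 1
B: 0
Sum: 8 + 7 + 6 + 5 + 4 + 3 + 2 + 1 + 0 = 36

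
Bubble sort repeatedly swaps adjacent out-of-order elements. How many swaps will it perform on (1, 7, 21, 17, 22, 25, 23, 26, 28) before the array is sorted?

2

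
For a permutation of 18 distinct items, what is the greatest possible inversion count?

The maximum occurs when the array is in strictly decreasing order: every one of the C(18, 2) pairs is inverted.
C(18, 2) = 18·17/2 = 153

153 inversions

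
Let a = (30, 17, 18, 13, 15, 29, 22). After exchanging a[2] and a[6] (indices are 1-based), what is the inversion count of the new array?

Positions 2 and 6 hold 17 and 29; after swapping, the array is [30, 29, 18, 13, 15, 17, 22].
Element-by-element contributions:
30: 6
29: 5
18: 3
13: 0
15: 0
17: 0
22: 0
Sum: 6 + 5 + 3 + 0 + 0 + 0 + 0 = 14

14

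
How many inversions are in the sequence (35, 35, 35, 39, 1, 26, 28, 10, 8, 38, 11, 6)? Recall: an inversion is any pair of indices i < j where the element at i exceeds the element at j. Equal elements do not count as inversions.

Element-by-element contributions:
35: 7
35: 7
35: 7
39: 8
1: 0
26: 4
28: 4
10: 2
8: 1
38: 2
11: 1
6: 0
Sum: 7 + 7 + 7 + 8 + 0 + 4 + 4 + 2 + 1 + 2 + 1 + 0 = 43

Inversions: 43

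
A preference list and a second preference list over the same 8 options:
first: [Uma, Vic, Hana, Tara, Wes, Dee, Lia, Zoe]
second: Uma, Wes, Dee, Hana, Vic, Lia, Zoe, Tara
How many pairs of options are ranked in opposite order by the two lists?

9

Assign each item its position (1..8) in the first ordering, then rewrite the second ordering as that position sequence:
positions: Uma→1, Vic→2, Hana→3, Tara→4, Wes→5, Dee→6, Lia→7, Zoe→8
second ordering as positions: [1, 5, 6, 3, 2, 7, 8, 4]
Discordant pairs = inversions in this position sequence.
1: 0
5: 3, 2, 4 → 3
6: 3, 2, 4 → 3
3: 2 → 1
2: 0
7: 4 → 1
8: 4 → 1
4: 0
Total: 0 + 3 + 3 + 1 + 0 + 1 + 1 + 0 = 9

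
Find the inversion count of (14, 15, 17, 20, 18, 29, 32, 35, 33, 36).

Element-by-element contributions:
14: 0
15: 0
17: 0
20: 1
18: 0
29: 0
32: 0
35: 1
33: 0
36: 0
Sum: 0 + 0 + 0 + 1 + 0 + 0 + 0 + 1 + 0 + 0 = 2

2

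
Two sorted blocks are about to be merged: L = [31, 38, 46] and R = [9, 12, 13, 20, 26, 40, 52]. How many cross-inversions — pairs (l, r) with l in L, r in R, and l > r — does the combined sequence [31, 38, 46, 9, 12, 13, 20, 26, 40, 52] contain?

For each element r of the right run, count left-run elements greater than r:
r = 9: 31, 38, 46 → 3
r = 12: 31, 38, 46 → 3
r = 13: 31, 38, 46 → 3
r = 20: 31, 38, 46 → 3
r = 26: 31, 38, 46 → 3
r = 40: 46 → 1
r = 52: none → 0
Cross-inversions: 3 + 3 + 3 + 3 + 3 + 1 + 0 = 16

16 cross-inversions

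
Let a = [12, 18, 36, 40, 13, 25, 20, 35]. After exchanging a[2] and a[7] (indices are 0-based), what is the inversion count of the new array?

9

Positions 2 and 7 hold 36 and 35; after swapping, the array is [12, 18, 35, 40, 13, 25, 20, 36].
For each element, count later entries that are smaller:
12: 0
18: 1
35: 3
40: 4
13: 0
25: 1
20: 0
36: 0
Sum: 0 + 1 + 3 + 4 + 0 + 1 + 0 + 0 = 9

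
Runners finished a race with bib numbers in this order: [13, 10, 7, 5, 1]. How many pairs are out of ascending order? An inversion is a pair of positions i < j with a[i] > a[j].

Sweep left to right; for each value list the smaller values that follow it:
13: 4
10: 3
7: 2
5: 1
1: 0
Sum: 4 + 3 + 2 + 1 + 0 = 10

10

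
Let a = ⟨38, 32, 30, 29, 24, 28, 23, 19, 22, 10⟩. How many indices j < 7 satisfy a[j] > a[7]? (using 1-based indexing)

6 such elements

The element at index 7 is 23.
Elements before it: 38, 32, 30, 29, 24, 28
Those larger than 23: 38, 32, 30, 29, 24, 28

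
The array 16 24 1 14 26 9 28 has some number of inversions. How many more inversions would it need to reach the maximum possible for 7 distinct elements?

Maximum inversions for 7 distinct elements is C(7, 2) = 7·6/2 = 21.
Current inversions — for each element, count later smaller elements:
16: 3
24: 3
1: 0
14: 1
26: 1
9: 0
28: 0
Current total: 3 + 3 + 0 + 1 + 1 + 0 + 0 = 8
Shortfall: 21 − 8 = 13

13 inversions short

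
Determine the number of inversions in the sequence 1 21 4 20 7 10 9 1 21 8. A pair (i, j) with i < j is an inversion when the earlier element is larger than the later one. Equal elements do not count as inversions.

For each element, count later entries that are smaller:
1 → none → 0
21 → 4, 20, 7, 10, 9, 1, 8 → 7
4 → 1 → 1
20 → 7, 10, 9, 1, 8 → 5
7 → 1 → 1
10 → 9, 1, 8 → 3
9 → 1, 8 → 2
1 → none → 0
21 → 8 → 1
8 → none → 0
Sum: 0 + 7 + 1 + 5 + 1 + 3 + 2 + 0 + 1 + 0 = 20

20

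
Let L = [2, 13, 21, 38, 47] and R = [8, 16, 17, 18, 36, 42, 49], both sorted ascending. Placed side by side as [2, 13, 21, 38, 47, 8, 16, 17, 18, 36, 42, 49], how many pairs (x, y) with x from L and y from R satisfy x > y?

Cross-inversions: 16

Take each right-half value and tally the left-half values above it:
r = 8: 13, 21, 38, 47 → 4
r = 16: 21, 38, 47 → 3
r = 17: 21, 38, 47 → 3
r = 18: 21, 38, 47 → 3
r = 36: 38, 47 → 2
r = 42: 47 → 1
r = 49: none → 0
Cross-inversions: 4 + 3 + 3 + 3 + 2 + 1 + 0 = 16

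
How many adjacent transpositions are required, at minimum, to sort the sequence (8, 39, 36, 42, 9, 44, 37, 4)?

14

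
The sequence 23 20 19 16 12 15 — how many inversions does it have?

For each element, count later entries that are smaller:
23 → 20, 19, 16, 12, 15 → 5
20 → 19, 16, 12, 15 → 4
19 → 16, 12, 15 → 3
16 → 12, 15 → 2
12 → none → 0
15 → none → 0
Sum: 5 + 4 + 3 + 2 + 0 + 0 = 14

14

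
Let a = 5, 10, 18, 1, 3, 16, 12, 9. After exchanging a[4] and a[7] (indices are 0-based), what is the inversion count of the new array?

Positions 4 and 7 hold 3 and 9; after swapping, the array is [5, 10, 18, 1, 9, 16, 12, 3].
For each element, count later entries that are smaller:
5 → 1, 3 → 2
10 → 1, 9, 3 → 3
18 → 1, 9, 16, 12, 3 → 5
1 → none → 0
9 → 3 → 1
16 → 12, 3 → 2
12 → 3 → 1
3 → none → 0
Sum: 2 + 3 + 5 + 0 + 1 + 2 + 1 + 0 = 14

14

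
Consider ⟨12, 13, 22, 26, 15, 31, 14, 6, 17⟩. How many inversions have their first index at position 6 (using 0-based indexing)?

The element at index 6 is 14.
Elements after it: 6, 17
Those smaller than 14: 6

1 such element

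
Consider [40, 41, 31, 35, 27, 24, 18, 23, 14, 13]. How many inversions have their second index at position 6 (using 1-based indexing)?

5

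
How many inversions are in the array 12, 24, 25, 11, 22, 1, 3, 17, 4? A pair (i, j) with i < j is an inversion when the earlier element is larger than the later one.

Inversions: 24

Element-by-element contributions:
12: 4
24: 6
25: 6
11: 3
22: 4
1: 0
3: 0
17: 1
4: 0
Sum: 4 + 6 + 6 + 3 + 4 + 0 + 0 + 1 + 0 = 24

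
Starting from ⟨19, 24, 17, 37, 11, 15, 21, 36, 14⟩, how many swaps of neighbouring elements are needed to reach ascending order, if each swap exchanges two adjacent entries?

Minimum adjacent swaps = number of inversions (each swap of adjacent out-of-order elements removes one inversion and no swap can remove more).
Count inversions — for each element, later elements that are smaller:
19: 17, 11, 15, 14 → 4
24: 17, 11, 15, 21, 14 → 5
17: 11, 15, 14 → 3
37: 11, 15, 21, 36, 14 → 5
11: none → 0
15: 14 → 1
21: 14 → 1
36: 14 → 1
14: none → 0
Total inversions: 4 + 5 + 3 + 5 + 0 + 1 + 1 + 1 + 0 = 20

20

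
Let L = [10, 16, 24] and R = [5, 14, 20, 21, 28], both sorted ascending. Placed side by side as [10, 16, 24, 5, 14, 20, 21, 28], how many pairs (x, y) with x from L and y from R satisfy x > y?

Count, for every r in R, how many entries of L exceed r:
r = 5: 10, 16, 24 → 3
r = 14: 16, 24 → 2
r = 20: 24 → 1
r = 21: 24 → 1
r = 28: none → 0
Cross-inversions: 3 + 2 + 1 + 1 + 0 = 7

There are 7 cross-inversions.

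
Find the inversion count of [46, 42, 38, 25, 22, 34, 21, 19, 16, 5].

Sweep left to right; for each value list the smaller values that follow it:
46 → 42, 38, 25, 22, 34, 21, 19, 16, 5 → 9
42 → 38, 25, 22, 34, 21, 19, 16, 5 → 8
38 → 25, 22, 34, 21, 19, 16, 5 → 7
25 → 22, 21, 19, 16, 5 → 5
22 → 21, 19, 16, 5 → 4
34 → 21, 19, 16, 5 → 4
21 → 19, 16, 5 → 3
19 → 16, 5 → 2
16 → 5 → 1
5 → none → 0
Sum: 9 + 8 + 7 + 5 + 4 + 4 + 3 + 2 + 1 + 0 = 43

43 inversions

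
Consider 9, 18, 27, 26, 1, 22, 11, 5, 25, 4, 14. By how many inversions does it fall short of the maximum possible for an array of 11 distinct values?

23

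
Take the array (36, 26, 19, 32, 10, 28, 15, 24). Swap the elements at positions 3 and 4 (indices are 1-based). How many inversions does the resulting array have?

20

Positions 3 and 4 hold 19 and 32; after swapping, the array is [36, 26, 32, 19, 10, 28, 15, 24].
For each element, count later entries that are smaller:
36: 7
26: 4
32: 5
19: 2
10: 0
28: 2
15: 0
24: 0
Sum: 7 + 4 + 5 + 2 + 0 + 2 + 0 + 0 = 20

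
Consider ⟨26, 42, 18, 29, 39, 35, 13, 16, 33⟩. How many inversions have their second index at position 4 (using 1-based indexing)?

1

The element at index 4 is 29.
Elements before it: 26, 42, 18
Those larger than 29: 42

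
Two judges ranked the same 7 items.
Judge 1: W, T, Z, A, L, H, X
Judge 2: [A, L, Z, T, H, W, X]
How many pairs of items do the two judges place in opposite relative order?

Assign each item its position (1..7) in the first ordering, then rewrite the second ordering as that position sequence:
positions: W→1, T→2, Z→3, A→4, L→5, H→6, X→7
second ordering as positions: [4, 5, 3, 2, 6, 1, 7]
Discordant pairs = inversions in this position sequence.
4: 3, 2, 1 → 3
5: 3, 2, 1 → 3
3: 2, 1 → 2
2: 1 → 1
6: 1 → 1
1: 0
7: 0
Total: 3 + 3 + 2 + 1 + 1 + 0 + 0 = 10

10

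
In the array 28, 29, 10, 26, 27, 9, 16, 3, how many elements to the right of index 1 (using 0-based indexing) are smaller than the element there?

6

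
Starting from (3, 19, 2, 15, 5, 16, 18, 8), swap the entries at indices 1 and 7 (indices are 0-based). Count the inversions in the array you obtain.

Positions 1 and 7 hold 19 and 8; after swapping, the array is [3, 8, 2, 15, 5, 16, 18, 19].
Sweep left to right; for each value list the smaller values that follow it:
3: 1
8: 2
2: 0
15: 1
5: 0
16: 0
18: 0
19: 0
Sum: 1 + 2 + 0 + 1 + 0 + 0 + 0 + 0 = 4

4 inversions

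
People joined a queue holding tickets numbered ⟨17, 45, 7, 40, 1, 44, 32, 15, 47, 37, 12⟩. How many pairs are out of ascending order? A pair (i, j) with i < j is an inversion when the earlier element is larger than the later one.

There are 28 out-of-order pairs.

Element-by-element contributions:
17: 4
45: 8
7: 1
40: 5
1: 0
44: 4
32: 2
15: 1
47: 2
37: 1
12: 0
Sum: 4 + 8 + 1 + 5 + 0 + 4 + 2 + 1 + 2 + 1 + 0 = 28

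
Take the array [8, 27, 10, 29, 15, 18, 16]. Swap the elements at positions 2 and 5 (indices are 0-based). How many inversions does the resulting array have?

Positions 2 and 5 hold 10 and 18; after swapping, the array is [8, 27, 18, 29, 15, 10, 16].
For each element, count later entries that are smaller:
8 → none → 0
27 → 18, 15, 10, 16 → 4
18 → 15, 10, 16 → 3
29 → 15, 10, 16 → 3
15 → 10 → 1
10 → none → 0
16 → none → 0
Sum: 0 + 4 + 3 + 3 + 1 + 0 + 0 = 11

11 inversions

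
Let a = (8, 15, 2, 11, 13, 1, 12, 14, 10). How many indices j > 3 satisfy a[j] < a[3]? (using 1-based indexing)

The element at index 3 is 2.
Elements after it: 11, 13, 1, 12, 14, 10
Those smaller than 2: 1

1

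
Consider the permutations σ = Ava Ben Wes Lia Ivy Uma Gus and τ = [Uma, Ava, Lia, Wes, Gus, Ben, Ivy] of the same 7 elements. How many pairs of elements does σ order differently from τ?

10 discordant pairs

Assign each item its position (1..7) in the first ordering, then rewrite the second ordering as that position sequence:
positions: Ava→1, Ben→2, Wes→3, Lia→4, Ivy→5, Uma→6, Gus→7
second ordering as positions: [6, 1, 4, 3, 7, 2, 5]
Discordant pairs = inversions in this position sequence.
6: 1, 4, 3, 2, 5 → 5
1: 0
4: 3, 2 → 2
3: 2 → 1
7: 2, 5 → 2
2: 0
5: 0
Total: 5 + 0 + 2 + 1 + 2 + 0 + 0 = 10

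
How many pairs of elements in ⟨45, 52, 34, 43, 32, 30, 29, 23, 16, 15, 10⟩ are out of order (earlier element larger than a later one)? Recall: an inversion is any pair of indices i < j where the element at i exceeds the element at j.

For each element, count later entries that are smaller:
45: 9
52: 9
34: 7
43: 7
32: 6
30: 5
29: 4
23: 3
16: 2
15: 1
10: 0
Sum: 9 + 9 + 7 + 7 + 6 + 5 + 4 + 3 + 2 + 1 + 0 = 53

53 inversions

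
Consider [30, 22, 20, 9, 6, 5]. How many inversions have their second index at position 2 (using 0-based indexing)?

The element at index 2 is 20.
Elements before it: 30, 22
Those larger than 20: 30, 22

2 such elements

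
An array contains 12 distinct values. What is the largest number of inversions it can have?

66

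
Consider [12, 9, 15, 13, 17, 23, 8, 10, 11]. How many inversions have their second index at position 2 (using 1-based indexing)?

1 such element

The element at index 2 is 9.
Elements before it: 12
Those larger than 9: 12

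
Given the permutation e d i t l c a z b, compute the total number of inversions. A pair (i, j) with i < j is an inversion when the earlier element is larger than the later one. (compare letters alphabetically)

20 out-of-order pairs

Element-by-element contributions:
e: 4
d: 3
i: 3
t: 4
l: 3
c: 2
a: 0
z: 1
b: 0
Sum: 4 + 3 + 3 + 4 + 3 + 2 + 0 + 1 + 0 = 20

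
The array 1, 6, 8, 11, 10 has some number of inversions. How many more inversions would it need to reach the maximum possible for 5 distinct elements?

Maximum inversions for 5 distinct elements is C(5, 2) = 5·4/2 = 10.
Current inversions — for each element, count later smaller elements:
1: 0
6: 0
8: 0
11: 1
10: 0
Current total: 0 + 0 + 0 + 1 + 0 = 1
Shortfall: 10 − 1 = 9

9 inversions short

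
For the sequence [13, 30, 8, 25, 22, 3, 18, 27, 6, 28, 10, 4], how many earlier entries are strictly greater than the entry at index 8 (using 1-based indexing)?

1 such element

The element at index 8 is 27.
Elements before it: 13, 30, 8, 25, 22, 3, 18
Those larger than 27: 30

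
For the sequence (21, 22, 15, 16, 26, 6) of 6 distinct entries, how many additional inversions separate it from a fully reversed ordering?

6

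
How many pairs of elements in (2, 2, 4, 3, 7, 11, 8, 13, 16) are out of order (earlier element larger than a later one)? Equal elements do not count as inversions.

Count, for each position, how many later elements it exceeds:
2: 0
2: 0
4: 1
3: 0
7: 0
11: 1
8: 0
13: 0
16: 0
Sum: 0 + 0 + 1 + 0 + 0 + 1 + 0 + 0 + 0 = 2

2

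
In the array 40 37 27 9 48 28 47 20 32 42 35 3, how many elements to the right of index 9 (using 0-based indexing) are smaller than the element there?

The element at index 9 is 42.
Elements after it: 35, 3
Those smaller than 42: 35, 3

2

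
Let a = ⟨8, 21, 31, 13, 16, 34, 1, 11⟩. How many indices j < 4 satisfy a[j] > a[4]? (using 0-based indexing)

2 such elements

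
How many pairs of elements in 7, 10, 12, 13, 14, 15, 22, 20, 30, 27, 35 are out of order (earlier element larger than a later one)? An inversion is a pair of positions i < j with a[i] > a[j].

There are 2 inversions.

Sweep left to right; for each value list the smaller values that follow it:
7 → none → 0
10 → none → 0
12 → none → 0
13 → none → 0
14 → none → 0
15 → none → 0
22 → 20 → 1
20 → none → 0
30 → 27 → 1
27 → none → 0
35 → none → 0
Sum: 0 + 0 + 0 + 0 + 0 + 0 + 1 + 0 + 1 + 0 + 0 = 2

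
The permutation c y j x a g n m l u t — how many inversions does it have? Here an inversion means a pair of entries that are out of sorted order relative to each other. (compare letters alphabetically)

Element-by-element contributions:
c: 1
y: 9
j: 2
x: 7
a: 0
g: 0
n: 2
m: 1
l: 0
u: 1
t: 0
Sum: 1 + 9 + 2 + 7 + 0 + 0 + 2 + 1 + 0 + 1 + 0 = 23

There are 23 out-of-order pairs.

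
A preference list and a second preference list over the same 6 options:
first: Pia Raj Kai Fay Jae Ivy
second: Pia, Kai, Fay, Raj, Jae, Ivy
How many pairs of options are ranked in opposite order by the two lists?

Assign each item its position (1..6) in the first ordering, then rewrite the second ordering as that position sequence:
positions: Pia→1, Raj→2, Kai→3, Fay→4, Jae→5, Ivy→6
second ordering as positions: [1, 3, 4, 2, 5, 6]
Discordant pairs = inversions in this position sequence.
1: 0
3: 2 → 1
4: 2 → 1
2: 0
5: 0
6: 0
Total: 0 + 1 + 1 + 0 + 0 + 0 = 2

2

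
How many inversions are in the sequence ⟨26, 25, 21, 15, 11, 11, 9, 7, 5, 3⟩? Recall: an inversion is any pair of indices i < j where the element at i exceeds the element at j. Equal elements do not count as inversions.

For each element, count later entries that are smaller:
26 → 25, 21, 15, 11, 11, 9, 7, 5, 3 → 9
25 → 21, 15, 11, 11, 9, 7, 5, 3 → 8
21 → 15, 11, 11, 9, 7, 5, 3 → 7
15 → 11, 11, 9, 7, 5, 3 → 6
11 → 9, 7, 5, 3 → 4
11 → 9, 7, 5, 3 → 4
9 → 7, 5, 3 → 3
7 → 5, 3 → 2
5 → 3 → 1
3 → none → 0
Sum: 9 + 8 + 7 + 6 + 4 + 4 + 3 + 2 + 1 + 0 = 44

44 inversions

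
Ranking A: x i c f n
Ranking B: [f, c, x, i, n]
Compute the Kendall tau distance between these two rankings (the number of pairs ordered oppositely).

Assign each item its position (1..5) in the first ordering, then rewrite the second ordering as that position sequence:
positions: x→1, i→2, c→3, f→4, n→5
second ordering as positions: [4, 3, 1, 2, 5]
Discordant pairs = inversions in this position sequence.
4: 3, 1, 2 → 3
3: 1, 2 → 2
1: 0
2: 0
5: 0
Total: 3 + 2 + 0 + 0 + 0 = 5

5 discordant pairs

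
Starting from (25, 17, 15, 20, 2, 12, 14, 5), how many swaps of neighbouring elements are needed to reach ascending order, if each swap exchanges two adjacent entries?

Each adjacent swap fixes exactly one inversion, so the minimum swap count equals the number of inversions.
Count inversions — for each element, later elements that are smaller:
25: 17, 15, 20, 2, 12, 14, 5 → 7
17: 15, 2, 12, 14, 5 → 5
15: 2, 12, 14, 5 → 4
20: 2, 12, 14, 5 → 4
2: none → 0
12: 5 → 1
14: 5 → 1
5: none → 0
Total inversions: 7 + 5 + 4 + 4 + 0 + 1 + 1 + 0 = 22

22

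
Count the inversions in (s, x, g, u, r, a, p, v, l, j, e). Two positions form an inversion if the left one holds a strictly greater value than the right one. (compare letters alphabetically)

38

Sweep left to right; for each value list the smaller values that follow it:
s → g, r, a, p, l, j, e → 7
x → g, u, r, a, p, v, l, j, e → 9
g → a, e → 2
u → r, a, p, l, j, e → 6
r → a, p, l, j, e → 5
a → none → 0
p → l, j, e → 3
v → l, j, e → 3
l → j, e → 2
j → e → 1
e → none → 0
Sum: 7 + 9 + 2 + 6 + 5 + 0 + 3 + 3 + 2 + 1 + 0 = 38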